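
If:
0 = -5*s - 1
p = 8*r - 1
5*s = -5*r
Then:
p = 3/5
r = 1/5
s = -1/5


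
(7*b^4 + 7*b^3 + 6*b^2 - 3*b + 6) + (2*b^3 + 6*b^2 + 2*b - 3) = 7*b^4 + 9*b^3 + 12*b^2 - b + 3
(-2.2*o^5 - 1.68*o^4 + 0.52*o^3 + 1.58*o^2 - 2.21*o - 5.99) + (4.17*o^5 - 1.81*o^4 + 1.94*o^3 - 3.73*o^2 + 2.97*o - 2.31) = 1.97*o^5 - 3.49*o^4 + 2.46*o^3 - 2.15*o^2 + 0.76*o - 8.3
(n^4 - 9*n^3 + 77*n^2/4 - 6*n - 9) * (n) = n^5 - 9*n^4 + 77*n^3/4 - 6*n^2 - 9*n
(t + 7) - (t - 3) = 10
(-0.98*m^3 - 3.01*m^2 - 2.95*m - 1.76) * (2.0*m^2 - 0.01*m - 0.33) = -1.96*m^5 - 6.0102*m^4 - 5.5465*m^3 - 2.4972*m^2 + 0.9911*m + 0.5808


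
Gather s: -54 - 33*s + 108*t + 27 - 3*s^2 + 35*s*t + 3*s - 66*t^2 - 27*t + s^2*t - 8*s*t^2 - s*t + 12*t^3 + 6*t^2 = s^2*(t - 3) + s*(-8*t^2 + 34*t - 30) + 12*t^3 - 60*t^2 + 81*t - 27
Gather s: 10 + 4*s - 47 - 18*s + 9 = -14*s - 28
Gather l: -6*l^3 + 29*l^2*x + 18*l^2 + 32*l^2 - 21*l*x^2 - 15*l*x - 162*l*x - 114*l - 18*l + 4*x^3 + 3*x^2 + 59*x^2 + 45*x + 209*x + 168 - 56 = -6*l^3 + l^2*(29*x + 50) + l*(-21*x^2 - 177*x - 132) + 4*x^3 + 62*x^2 + 254*x + 112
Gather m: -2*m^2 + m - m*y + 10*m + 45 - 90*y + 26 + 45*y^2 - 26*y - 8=-2*m^2 + m*(11 - y) + 45*y^2 - 116*y + 63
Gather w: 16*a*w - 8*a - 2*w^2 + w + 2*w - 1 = -8*a - 2*w^2 + w*(16*a + 3) - 1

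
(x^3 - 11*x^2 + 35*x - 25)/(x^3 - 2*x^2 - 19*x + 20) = (x - 5)/(x + 4)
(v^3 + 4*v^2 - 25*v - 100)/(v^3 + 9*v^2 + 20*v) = (v - 5)/v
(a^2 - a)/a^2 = (a - 1)/a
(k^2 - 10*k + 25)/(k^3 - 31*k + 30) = (k - 5)/(k^2 + 5*k - 6)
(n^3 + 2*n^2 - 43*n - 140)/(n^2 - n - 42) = (n^2 + 9*n + 20)/(n + 6)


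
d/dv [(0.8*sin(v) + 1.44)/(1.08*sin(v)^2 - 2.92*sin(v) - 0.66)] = (-0.864*sin(v)^2 - 3.1104*sin(v) + 3.6768)*cos(v)/(1.1664*sin(v)^4 - 6.3072*sin(v)^3 + 7.1008*sin(v)^2 + 3.8544*sin(v) + 0.4356)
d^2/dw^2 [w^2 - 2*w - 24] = 2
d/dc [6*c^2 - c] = 12*c - 1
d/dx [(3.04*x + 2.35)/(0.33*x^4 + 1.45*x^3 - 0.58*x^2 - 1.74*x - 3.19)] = (-3.0096*x^4 - 11.918*x^3 - 8.4593*x^2 + 2.726*x - 5.6086)/(0.1089*x^8 + 0.957*x^7 + 1.7197*x^6 - 2.8304*x^5 - 6.815*x^4 - 7.2326*x^3 + 6.728*x^2 + 11.1012*x + 10.1761)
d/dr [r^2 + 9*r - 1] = 2*r + 9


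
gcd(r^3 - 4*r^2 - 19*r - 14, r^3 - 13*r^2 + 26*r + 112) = r^2 - 5*r - 14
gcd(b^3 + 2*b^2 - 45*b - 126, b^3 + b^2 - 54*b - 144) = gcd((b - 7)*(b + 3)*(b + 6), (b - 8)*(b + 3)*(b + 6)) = b^2 + 9*b + 18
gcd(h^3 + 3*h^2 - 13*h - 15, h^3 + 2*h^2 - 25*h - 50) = h + 5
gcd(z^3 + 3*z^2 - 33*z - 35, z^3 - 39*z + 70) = z^2 + 2*z - 35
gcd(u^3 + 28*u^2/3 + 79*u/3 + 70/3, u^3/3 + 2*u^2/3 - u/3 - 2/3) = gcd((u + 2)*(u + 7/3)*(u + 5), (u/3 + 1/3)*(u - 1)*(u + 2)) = u + 2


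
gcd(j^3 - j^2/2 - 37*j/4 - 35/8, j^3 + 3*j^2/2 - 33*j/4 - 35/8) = j + 1/2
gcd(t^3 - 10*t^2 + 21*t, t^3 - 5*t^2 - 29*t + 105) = t^2 - 10*t + 21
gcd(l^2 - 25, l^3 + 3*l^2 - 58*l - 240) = l + 5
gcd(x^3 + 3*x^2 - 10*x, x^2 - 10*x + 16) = x - 2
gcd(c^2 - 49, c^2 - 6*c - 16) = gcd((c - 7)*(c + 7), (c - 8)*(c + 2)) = 1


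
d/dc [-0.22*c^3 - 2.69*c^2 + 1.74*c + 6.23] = -0.66*c^2 - 5.38*c + 1.74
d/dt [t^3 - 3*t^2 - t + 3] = 3*t^2 - 6*t - 1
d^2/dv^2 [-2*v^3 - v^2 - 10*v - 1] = -12*v - 2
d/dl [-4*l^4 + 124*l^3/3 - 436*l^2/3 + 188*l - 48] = -16*l^3 + 124*l^2 - 872*l/3 + 188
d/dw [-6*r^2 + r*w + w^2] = r + 2*w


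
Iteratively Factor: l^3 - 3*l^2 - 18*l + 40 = (l + 4)*(l^2 - 7*l + 10) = (l - 5)*(l + 4)*(l - 2)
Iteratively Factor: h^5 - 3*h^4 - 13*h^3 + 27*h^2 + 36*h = (h + 1)*(h^4 - 4*h^3 - 9*h^2 + 36*h) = (h + 1)*(h + 3)*(h^3 - 7*h^2 + 12*h) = (h - 4)*(h + 1)*(h + 3)*(h^2 - 3*h) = h*(h - 4)*(h + 1)*(h + 3)*(h - 3)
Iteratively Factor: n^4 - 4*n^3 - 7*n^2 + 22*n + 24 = (n - 4)*(n^3 - 7*n - 6) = (n - 4)*(n - 3)*(n^2 + 3*n + 2) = (n - 4)*(n - 3)*(n + 1)*(n + 2)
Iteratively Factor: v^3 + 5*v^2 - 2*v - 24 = (v + 4)*(v^2 + v - 6) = (v - 2)*(v + 4)*(v + 3)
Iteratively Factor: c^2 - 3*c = (c - 3)*(c)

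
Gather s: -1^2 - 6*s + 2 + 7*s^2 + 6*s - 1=7*s^2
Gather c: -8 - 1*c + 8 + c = 0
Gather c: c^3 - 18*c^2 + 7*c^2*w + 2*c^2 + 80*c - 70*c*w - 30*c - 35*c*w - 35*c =c^3 + c^2*(7*w - 16) + c*(15 - 105*w)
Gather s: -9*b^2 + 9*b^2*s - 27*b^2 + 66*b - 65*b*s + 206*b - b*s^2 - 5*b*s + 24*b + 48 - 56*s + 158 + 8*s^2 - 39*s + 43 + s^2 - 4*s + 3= -36*b^2 + 296*b + s^2*(9 - b) + s*(9*b^2 - 70*b - 99) + 252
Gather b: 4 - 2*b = 4 - 2*b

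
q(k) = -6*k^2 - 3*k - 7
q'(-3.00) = 33.00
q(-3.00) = -52.00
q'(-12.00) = 141.00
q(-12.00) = -835.00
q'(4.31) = -54.72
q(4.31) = -131.39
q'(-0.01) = -2.88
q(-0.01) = -6.97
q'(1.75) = -24.00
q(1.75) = -30.62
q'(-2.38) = 25.56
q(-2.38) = -33.85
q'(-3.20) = 35.40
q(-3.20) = -58.84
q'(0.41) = -7.92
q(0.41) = -9.24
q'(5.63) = -70.56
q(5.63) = -214.07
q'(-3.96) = 44.52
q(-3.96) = -89.21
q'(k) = -12*k - 3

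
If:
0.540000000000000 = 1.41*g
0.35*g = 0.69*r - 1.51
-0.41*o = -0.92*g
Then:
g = 0.38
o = 0.86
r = 2.38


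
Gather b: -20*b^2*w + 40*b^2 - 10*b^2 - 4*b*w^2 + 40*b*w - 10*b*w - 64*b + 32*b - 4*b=b^2*(30 - 20*w) + b*(-4*w^2 + 30*w - 36)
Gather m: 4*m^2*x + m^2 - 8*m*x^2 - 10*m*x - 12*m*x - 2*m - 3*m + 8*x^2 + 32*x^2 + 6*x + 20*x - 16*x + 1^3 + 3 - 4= m^2*(4*x + 1) + m*(-8*x^2 - 22*x - 5) + 40*x^2 + 10*x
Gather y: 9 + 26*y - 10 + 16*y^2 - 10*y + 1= 16*y^2 + 16*y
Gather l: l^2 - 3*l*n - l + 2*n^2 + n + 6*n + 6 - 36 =l^2 + l*(-3*n - 1) + 2*n^2 + 7*n - 30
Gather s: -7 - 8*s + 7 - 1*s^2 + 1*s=-s^2 - 7*s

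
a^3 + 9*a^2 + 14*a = a*(a + 2)*(a + 7)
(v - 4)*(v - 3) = v^2 - 7*v + 12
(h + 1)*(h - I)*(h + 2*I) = h^3 + h^2 + I*h^2 + 2*h + I*h + 2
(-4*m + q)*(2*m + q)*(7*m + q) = -56*m^3 - 22*m^2*q + 5*m*q^2 + q^3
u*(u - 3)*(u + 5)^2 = u^4 + 7*u^3 - 5*u^2 - 75*u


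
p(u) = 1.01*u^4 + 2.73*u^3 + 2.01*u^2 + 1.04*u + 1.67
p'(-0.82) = 1.02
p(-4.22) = 148.22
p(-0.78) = 1.16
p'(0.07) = 1.36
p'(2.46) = 120.64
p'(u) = 4.04*u^3 + 8.19*u^2 + 4.02*u + 1.04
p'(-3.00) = -46.39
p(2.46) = 94.02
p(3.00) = 178.40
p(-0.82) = 1.12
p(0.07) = 1.75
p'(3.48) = 284.48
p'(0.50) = 5.60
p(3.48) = 292.81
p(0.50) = 3.10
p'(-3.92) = -132.22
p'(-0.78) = 0.97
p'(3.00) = 195.89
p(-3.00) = 24.74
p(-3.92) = 102.52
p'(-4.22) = -173.69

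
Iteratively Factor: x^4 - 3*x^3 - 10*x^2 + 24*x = (x - 4)*(x^3 + x^2 - 6*x) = (x - 4)*(x + 3)*(x^2 - 2*x) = (x - 4)*(x - 2)*(x + 3)*(x)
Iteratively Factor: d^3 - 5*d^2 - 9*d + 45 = (d - 3)*(d^2 - 2*d - 15) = (d - 3)*(d + 3)*(d - 5)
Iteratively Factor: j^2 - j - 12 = (j + 3)*(j - 4)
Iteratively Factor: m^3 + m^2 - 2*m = (m)*(m^2 + m - 2) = m*(m + 2)*(m - 1)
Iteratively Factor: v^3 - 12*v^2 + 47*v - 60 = (v - 5)*(v^2 - 7*v + 12) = (v - 5)*(v - 4)*(v - 3)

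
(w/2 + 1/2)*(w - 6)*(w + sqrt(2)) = w^3/2 - 5*w^2/2 + sqrt(2)*w^2/2 - 5*sqrt(2)*w/2 - 3*w - 3*sqrt(2)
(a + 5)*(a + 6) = a^2 + 11*a + 30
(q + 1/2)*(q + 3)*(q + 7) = q^3 + 21*q^2/2 + 26*q + 21/2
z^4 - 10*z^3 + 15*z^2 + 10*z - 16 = (z - 8)*(z - 2)*(z - 1)*(z + 1)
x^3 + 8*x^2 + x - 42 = (x - 2)*(x + 3)*(x + 7)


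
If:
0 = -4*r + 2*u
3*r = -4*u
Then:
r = 0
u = 0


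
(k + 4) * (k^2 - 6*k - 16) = k^3 - 2*k^2 - 40*k - 64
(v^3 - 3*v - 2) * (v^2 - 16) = v^5 - 19*v^3 - 2*v^2 + 48*v + 32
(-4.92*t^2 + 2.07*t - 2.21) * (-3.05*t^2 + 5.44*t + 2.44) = 15.006*t^4 - 33.0783*t^3 + 5.9965*t^2 - 6.9716*t - 5.3924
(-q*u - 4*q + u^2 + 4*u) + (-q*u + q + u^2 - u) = -2*q*u - 3*q + 2*u^2 + 3*u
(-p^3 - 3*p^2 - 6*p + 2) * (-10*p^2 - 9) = 10*p^5 + 30*p^4 + 69*p^3 + 7*p^2 + 54*p - 18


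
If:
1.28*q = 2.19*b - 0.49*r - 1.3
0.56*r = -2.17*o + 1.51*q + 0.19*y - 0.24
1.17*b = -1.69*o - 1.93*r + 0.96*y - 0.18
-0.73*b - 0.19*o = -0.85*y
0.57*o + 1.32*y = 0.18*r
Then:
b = 0.37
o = -0.45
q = -0.45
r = 0.18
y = 0.22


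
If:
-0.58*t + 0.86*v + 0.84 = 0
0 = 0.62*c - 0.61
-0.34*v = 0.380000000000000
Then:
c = 0.98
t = -0.21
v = -1.12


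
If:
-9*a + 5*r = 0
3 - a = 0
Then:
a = 3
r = 27/5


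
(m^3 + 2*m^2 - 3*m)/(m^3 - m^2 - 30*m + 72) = m*(m^2 + 2*m - 3)/(m^3 - m^2 - 30*m + 72)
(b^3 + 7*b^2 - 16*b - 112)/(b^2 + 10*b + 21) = (b^2 - 16)/(b + 3)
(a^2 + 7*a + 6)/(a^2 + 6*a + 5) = (a + 6)/(a + 5)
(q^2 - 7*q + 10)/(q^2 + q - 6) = (q - 5)/(q + 3)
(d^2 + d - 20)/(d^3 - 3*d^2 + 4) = (d^2 + d - 20)/(d^3 - 3*d^2 + 4)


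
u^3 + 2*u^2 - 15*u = u*(u - 3)*(u + 5)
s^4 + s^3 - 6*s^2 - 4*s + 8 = (s - 2)*(s - 1)*(s + 2)^2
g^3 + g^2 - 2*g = g*(g - 1)*(g + 2)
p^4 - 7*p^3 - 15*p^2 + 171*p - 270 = (p - 6)*(p - 3)^2*(p + 5)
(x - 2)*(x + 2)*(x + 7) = x^3 + 7*x^2 - 4*x - 28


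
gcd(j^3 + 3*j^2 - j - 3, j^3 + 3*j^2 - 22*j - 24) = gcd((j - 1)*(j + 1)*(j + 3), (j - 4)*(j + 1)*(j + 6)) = j + 1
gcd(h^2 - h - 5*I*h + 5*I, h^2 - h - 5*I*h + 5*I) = h^2 + h*(-1 - 5*I) + 5*I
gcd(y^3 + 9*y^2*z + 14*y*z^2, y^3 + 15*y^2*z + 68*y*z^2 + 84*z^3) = y^2 + 9*y*z + 14*z^2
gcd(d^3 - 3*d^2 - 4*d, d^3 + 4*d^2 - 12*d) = d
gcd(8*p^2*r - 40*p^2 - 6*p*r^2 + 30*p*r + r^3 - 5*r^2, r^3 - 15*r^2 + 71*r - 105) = r - 5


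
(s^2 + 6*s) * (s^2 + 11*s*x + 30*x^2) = s^4 + 11*s^3*x + 6*s^3 + 30*s^2*x^2 + 66*s^2*x + 180*s*x^2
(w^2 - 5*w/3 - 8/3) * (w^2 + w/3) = w^4 - 4*w^3/3 - 29*w^2/9 - 8*w/9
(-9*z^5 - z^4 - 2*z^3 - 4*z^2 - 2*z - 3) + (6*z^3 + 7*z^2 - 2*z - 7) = -9*z^5 - z^4 + 4*z^3 + 3*z^2 - 4*z - 10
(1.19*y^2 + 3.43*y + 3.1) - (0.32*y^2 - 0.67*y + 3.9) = 0.87*y^2 + 4.1*y - 0.8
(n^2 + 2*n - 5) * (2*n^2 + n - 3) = 2*n^4 + 5*n^3 - 11*n^2 - 11*n + 15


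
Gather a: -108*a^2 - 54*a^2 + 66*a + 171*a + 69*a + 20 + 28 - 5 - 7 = -162*a^2 + 306*a + 36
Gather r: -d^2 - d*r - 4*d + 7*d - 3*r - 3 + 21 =-d^2 + 3*d + r*(-d - 3) + 18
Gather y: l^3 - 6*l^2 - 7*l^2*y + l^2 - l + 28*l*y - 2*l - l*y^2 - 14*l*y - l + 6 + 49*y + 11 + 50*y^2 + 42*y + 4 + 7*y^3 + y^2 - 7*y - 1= l^3 - 5*l^2 - 4*l + 7*y^3 + y^2*(51 - l) + y*(-7*l^2 + 14*l + 84) + 20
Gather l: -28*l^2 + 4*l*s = -28*l^2 + 4*l*s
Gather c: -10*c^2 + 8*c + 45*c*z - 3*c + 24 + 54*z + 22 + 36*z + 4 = -10*c^2 + c*(45*z + 5) + 90*z + 50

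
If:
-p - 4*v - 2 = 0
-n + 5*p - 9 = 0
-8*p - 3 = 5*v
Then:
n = -253/27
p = -2/27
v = -13/27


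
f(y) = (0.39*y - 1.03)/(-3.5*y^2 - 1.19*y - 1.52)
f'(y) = (0.39*y - 1.03)*(7.0*y + 1.19)/(-3.5*y^2 - 1.19*y - 1.52)^2 + 0.39/(-3.5*y^2 - 1.19*y - 1.52) = (1.365*y^2 - 7.21*y - 1.8185)/(12.25*y^4 + 8.33*y^3 + 12.0561*y^2 + 3.6176*y + 2.3104)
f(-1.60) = 0.19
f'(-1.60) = 0.18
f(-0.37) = 0.75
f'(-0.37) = 0.43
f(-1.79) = 0.16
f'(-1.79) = 0.14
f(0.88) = 0.13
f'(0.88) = -0.26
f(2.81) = -0.00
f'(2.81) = -0.01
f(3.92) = -0.01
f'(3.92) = -0.00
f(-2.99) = 0.08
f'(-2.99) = 0.04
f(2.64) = 0.00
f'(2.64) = -0.01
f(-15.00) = 0.01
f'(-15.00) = 0.00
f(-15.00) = 0.01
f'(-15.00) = 0.00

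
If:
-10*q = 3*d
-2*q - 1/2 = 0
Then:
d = 5/6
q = -1/4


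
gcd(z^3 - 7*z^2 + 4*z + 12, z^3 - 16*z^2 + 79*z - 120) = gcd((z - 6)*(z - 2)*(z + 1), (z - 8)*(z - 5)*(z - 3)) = 1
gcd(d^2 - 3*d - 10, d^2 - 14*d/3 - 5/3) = d - 5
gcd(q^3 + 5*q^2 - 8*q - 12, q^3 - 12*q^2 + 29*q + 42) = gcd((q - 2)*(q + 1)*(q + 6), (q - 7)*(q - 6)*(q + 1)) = q + 1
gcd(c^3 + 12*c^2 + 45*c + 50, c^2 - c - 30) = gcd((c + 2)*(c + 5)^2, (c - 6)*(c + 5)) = c + 5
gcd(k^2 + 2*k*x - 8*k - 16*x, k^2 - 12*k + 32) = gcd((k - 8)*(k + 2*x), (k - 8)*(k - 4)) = k - 8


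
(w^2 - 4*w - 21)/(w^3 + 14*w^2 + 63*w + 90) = (w - 7)/(w^2 + 11*w + 30)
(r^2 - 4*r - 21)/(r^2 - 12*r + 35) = (r + 3)/(r - 5)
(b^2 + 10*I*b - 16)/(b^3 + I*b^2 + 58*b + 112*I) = (b + 8*I)/(b^2 - I*b + 56)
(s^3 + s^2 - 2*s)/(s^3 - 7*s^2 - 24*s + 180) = s*(s^2 + s - 2)/(s^3 - 7*s^2 - 24*s + 180)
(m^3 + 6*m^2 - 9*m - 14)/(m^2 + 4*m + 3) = (m^2 + 5*m - 14)/(m + 3)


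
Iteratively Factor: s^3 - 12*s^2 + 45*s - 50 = (s - 5)*(s^2 - 7*s + 10) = (s - 5)^2*(s - 2)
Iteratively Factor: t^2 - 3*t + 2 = (t - 2)*(t - 1)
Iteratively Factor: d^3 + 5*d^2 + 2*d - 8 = (d + 4)*(d^2 + d - 2) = (d + 2)*(d + 4)*(d - 1)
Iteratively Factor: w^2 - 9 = (w + 3)*(w - 3)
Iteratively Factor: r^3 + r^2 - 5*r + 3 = (r - 1)*(r^2 + 2*r - 3) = (r - 1)^2*(r + 3)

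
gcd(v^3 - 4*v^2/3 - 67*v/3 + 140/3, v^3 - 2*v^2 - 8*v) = v - 4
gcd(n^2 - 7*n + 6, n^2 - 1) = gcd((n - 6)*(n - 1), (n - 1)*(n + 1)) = n - 1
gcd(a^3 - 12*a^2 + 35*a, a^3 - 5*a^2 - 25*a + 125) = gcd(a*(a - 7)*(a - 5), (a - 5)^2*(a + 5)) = a - 5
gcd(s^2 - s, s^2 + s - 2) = s - 1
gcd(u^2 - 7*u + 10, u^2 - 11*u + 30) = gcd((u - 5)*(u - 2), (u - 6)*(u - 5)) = u - 5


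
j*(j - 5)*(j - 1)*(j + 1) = j^4 - 5*j^3 - j^2 + 5*j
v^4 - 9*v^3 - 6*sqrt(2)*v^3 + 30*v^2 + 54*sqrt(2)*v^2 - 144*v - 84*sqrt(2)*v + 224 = (v - 7)*(v - 2)*(v - 4*sqrt(2))*(v - 2*sqrt(2))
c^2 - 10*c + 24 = (c - 6)*(c - 4)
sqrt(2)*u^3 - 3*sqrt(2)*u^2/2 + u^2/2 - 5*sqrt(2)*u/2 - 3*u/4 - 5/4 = (u - 5/2)*(u + 1)*(sqrt(2)*u + 1/2)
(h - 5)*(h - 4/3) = h^2 - 19*h/3 + 20/3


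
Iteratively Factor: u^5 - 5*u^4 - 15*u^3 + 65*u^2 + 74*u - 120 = (u - 1)*(u^4 - 4*u^3 - 19*u^2 + 46*u + 120) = (u - 4)*(u - 1)*(u^3 - 19*u - 30) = (u - 4)*(u - 1)*(u + 3)*(u^2 - 3*u - 10) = (u - 5)*(u - 4)*(u - 1)*(u + 3)*(u + 2)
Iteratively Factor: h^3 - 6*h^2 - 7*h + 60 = (h - 5)*(h^2 - h - 12) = (h - 5)*(h + 3)*(h - 4)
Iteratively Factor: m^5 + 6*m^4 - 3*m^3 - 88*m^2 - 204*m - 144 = (m + 2)*(m^4 + 4*m^3 - 11*m^2 - 66*m - 72) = (m + 2)^2*(m^3 + 2*m^2 - 15*m - 36) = (m + 2)^2*(m + 3)*(m^2 - m - 12) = (m + 2)^2*(m + 3)^2*(m - 4)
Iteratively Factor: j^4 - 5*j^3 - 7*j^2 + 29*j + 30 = (j - 3)*(j^3 - 2*j^2 - 13*j - 10) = (j - 3)*(j + 2)*(j^2 - 4*j - 5) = (j - 3)*(j + 1)*(j + 2)*(j - 5)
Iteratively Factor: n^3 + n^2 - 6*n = (n - 2)*(n^2 + 3*n) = (n - 2)*(n + 3)*(n)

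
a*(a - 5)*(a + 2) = a^3 - 3*a^2 - 10*a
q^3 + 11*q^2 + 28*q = q*(q + 4)*(q + 7)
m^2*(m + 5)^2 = m^4 + 10*m^3 + 25*m^2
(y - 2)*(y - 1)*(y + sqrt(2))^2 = y^4 - 3*y^3 + 2*sqrt(2)*y^3 - 6*sqrt(2)*y^2 + 4*y^2 - 6*y + 4*sqrt(2)*y + 4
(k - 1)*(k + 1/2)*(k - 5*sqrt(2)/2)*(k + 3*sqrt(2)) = k^4 - k^3/2 + sqrt(2)*k^3/2 - 31*k^2/2 - sqrt(2)*k^2/4 - sqrt(2)*k/4 + 15*k/2 + 15/2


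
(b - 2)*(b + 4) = b^2 + 2*b - 8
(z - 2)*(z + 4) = z^2 + 2*z - 8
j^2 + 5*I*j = j*(j + 5*I)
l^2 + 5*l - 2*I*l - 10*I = (l + 5)*(l - 2*I)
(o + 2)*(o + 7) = o^2 + 9*o + 14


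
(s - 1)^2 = s^2 - 2*s + 1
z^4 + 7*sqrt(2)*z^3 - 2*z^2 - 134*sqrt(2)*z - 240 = (z - 3*sqrt(2))*(z + sqrt(2))*(z + 4*sqrt(2))*(z + 5*sqrt(2))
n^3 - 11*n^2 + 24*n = n*(n - 8)*(n - 3)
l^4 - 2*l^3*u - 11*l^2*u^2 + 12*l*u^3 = l*(l - 4*u)*(l - u)*(l + 3*u)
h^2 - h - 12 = (h - 4)*(h + 3)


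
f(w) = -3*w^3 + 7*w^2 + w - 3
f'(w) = -9*w^2 + 14*w + 1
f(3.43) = -38.28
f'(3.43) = -56.86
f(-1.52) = 22.19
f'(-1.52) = -41.07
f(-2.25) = 64.36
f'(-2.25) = -76.06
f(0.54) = -0.89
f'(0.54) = 5.94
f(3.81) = -63.50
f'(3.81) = -76.30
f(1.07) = 2.41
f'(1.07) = 5.68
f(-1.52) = 22.19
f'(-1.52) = -41.07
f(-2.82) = 117.12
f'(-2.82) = -110.05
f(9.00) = -1614.00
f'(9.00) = -602.00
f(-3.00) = 138.00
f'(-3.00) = -122.00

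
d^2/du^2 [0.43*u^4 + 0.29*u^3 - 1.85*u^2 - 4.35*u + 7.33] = 5.16*u^2 + 1.74*u - 3.7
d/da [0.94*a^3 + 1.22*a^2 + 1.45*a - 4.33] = 2.82*a^2 + 2.44*a + 1.45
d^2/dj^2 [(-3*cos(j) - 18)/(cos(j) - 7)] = 39*(cos(j)^2 + 7*cos(j) - 2)/(cos(j) - 7)^3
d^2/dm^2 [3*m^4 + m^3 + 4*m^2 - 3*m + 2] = 36*m^2 + 6*m + 8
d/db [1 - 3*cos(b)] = 3*sin(b)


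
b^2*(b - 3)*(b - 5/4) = b^4 - 17*b^3/4 + 15*b^2/4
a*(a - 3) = a^2 - 3*a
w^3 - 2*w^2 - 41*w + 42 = (w - 7)*(w - 1)*(w + 6)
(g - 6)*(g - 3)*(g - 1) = g^3 - 10*g^2 + 27*g - 18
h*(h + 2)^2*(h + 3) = h^4 + 7*h^3 + 16*h^2 + 12*h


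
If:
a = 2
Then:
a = 2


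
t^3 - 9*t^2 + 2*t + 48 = (t - 8)*(t - 3)*(t + 2)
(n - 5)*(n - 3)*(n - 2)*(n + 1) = n^4 - 9*n^3 + 21*n^2 + n - 30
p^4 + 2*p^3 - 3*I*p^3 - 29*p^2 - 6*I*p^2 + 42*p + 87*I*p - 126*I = (p - 3)*(p - 2)*(p + 7)*(p - 3*I)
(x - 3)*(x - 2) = x^2 - 5*x + 6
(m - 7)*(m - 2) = m^2 - 9*m + 14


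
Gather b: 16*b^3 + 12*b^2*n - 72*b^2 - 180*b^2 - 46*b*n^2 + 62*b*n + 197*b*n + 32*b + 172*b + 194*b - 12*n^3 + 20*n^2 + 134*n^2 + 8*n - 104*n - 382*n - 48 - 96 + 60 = 16*b^3 + b^2*(12*n - 252) + b*(-46*n^2 + 259*n + 398) - 12*n^3 + 154*n^2 - 478*n - 84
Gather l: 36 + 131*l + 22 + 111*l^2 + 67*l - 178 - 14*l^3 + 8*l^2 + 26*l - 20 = -14*l^3 + 119*l^2 + 224*l - 140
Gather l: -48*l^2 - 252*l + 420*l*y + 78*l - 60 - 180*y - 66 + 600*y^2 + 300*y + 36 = -48*l^2 + l*(420*y - 174) + 600*y^2 + 120*y - 90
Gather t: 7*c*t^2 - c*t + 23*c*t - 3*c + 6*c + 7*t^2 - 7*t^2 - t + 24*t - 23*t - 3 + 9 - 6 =7*c*t^2 + 22*c*t + 3*c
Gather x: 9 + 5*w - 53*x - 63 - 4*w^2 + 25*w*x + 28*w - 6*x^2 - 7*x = -4*w^2 + 33*w - 6*x^2 + x*(25*w - 60) - 54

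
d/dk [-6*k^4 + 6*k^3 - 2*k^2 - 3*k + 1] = -24*k^3 + 18*k^2 - 4*k - 3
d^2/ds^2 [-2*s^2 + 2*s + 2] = -4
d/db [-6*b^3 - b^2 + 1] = 2*b*(-9*b - 1)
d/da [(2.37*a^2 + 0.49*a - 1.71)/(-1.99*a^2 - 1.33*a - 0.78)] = (-2.177*a^2 - 10.503*a - 2.6565)/(3.9601*a^4 + 5.2934*a^3 + 4.8733*a^2 + 2.0748*a + 0.6084)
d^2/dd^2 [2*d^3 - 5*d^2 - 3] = 12*d - 10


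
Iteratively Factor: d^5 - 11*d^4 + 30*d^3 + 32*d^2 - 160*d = (d - 4)*(d^4 - 7*d^3 + 2*d^2 + 40*d) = (d - 5)*(d - 4)*(d^3 - 2*d^2 - 8*d) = (d - 5)*(d - 4)*(d + 2)*(d^2 - 4*d) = (d - 5)*(d - 4)^2*(d + 2)*(d)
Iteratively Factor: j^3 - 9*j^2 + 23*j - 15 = (j - 1)*(j^2 - 8*j + 15) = (j - 5)*(j - 1)*(j - 3)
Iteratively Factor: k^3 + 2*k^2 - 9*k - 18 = (k - 3)*(k^2 + 5*k + 6) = (k - 3)*(k + 2)*(k + 3)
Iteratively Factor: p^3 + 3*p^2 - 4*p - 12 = (p - 2)*(p^2 + 5*p + 6) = (p - 2)*(p + 3)*(p + 2)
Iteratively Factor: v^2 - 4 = (v + 2)*(v - 2)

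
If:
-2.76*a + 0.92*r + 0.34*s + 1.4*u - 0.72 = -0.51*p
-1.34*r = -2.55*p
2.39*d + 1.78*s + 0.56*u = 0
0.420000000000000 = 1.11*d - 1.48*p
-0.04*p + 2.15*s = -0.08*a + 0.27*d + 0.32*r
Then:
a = 0.388982820704057*u - 0.475313880499574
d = 0.0401090407918646 - 0.177105354471088*u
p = -0.132829015853316*u - 0.253702003189885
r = -0.252771634646236*u - 0.482791125473289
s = -0.0768079791090448*u - 0.0538542738722226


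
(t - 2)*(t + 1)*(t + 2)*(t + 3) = t^4 + 4*t^3 - t^2 - 16*t - 12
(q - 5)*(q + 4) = q^2 - q - 20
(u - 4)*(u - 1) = u^2 - 5*u + 4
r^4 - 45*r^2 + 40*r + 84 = (r - 6)*(r - 2)*(r + 1)*(r + 7)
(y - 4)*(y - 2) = y^2 - 6*y + 8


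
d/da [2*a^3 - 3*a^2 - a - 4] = 6*a^2 - 6*a - 1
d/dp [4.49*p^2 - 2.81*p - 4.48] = 8.98*p - 2.81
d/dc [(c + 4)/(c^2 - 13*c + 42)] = (c^2 - 13*c - (c + 4)*(2*c - 13) + 42)/(c^2 - 13*c + 42)^2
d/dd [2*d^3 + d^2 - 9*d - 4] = 6*d^2 + 2*d - 9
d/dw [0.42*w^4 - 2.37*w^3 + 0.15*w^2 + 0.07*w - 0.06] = 1.68*w^3 - 7.11*w^2 + 0.3*w + 0.07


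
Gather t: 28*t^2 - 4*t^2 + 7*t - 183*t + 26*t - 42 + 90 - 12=24*t^2 - 150*t + 36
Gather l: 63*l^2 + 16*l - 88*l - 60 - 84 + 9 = 63*l^2 - 72*l - 135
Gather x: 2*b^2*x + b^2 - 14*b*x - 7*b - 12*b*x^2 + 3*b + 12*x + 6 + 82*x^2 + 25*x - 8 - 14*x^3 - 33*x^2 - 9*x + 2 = b^2 - 4*b - 14*x^3 + x^2*(49 - 12*b) + x*(2*b^2 - 14*b + 28)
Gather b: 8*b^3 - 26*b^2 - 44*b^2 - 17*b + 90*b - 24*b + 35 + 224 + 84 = 8*b^3 - 70*b^2 + 49*b + 343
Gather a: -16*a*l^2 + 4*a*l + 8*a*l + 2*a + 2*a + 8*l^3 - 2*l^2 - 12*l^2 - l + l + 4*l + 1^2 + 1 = a*(-16*l^2 + 12*l + 4) + 8*l^3 - 14*l^2 + 4*l + 2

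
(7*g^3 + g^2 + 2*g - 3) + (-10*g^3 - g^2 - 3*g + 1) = -3*g^3 - g - 2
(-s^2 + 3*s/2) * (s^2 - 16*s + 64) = -s^4 + 35*s^3/2 - 88*s^2 + 96*s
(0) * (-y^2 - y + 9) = 0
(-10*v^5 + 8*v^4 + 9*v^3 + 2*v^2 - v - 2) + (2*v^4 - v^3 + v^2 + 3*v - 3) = -10*v^5 + 10*v^4 + 8*v^3 + 3*v^2 + 2*v - 5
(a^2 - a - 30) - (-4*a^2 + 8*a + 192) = 5*a^2 - 9*a - 222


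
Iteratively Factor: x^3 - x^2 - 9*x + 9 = (x - 1)*(x^2 - 9) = (x - 1)*(x + 3)*(x - 3)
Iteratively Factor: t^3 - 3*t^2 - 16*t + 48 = (t - 4)*(t^2 + t - 12) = (t - 4)*(t - 3)*(t + 4)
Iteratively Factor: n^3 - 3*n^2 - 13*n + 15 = (n - 1)*(n^2 - 2*n - 15) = (n - 5)*(n - 1)*(n + 3)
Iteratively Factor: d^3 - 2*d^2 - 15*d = (d - 5)*(d^2 + 3*d) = d*(d - 5)*(d + 3)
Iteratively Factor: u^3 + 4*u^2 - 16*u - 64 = (u + 4)*(u^2 - 16) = (u - 4)*(u + 4)*(u + 4)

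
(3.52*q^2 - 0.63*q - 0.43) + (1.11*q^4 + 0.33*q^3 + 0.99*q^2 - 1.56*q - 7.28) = 1.11*q^4 + 0.33*q^3 + 4.51*q^2 - 2.19*q - 7.71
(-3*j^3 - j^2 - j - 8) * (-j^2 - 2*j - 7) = 3*j^5 + 7*j^4 + 24*j^3 + 17*j^2 + 23*j + 56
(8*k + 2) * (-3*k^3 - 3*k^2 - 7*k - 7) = -24*k^4 - 30*k^3 - 62*k^2 - 70*k - 14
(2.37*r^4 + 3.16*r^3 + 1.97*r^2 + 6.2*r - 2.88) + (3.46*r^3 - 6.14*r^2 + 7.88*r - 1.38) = 2.37*r^4 + 6.62*r^3 - 4.17*r^2 + 14.08*r - 4.26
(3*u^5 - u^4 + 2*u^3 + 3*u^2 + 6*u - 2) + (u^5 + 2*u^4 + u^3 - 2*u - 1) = 4*u^5 + u^4 + 3*u^3 + 3*u^2 + 4*u - 3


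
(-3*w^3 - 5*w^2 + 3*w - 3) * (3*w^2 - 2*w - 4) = -9*w^5 - 9*w^4 + 31*w^3 + 5*w^2 - 6*w + 12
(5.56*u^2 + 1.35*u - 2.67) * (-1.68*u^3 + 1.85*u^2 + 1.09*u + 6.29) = -9.3408*u^5 + 8.018*u^4 + 13.0435*u^3 + 31.5044*u^2 + 5.5812*u - 16.7943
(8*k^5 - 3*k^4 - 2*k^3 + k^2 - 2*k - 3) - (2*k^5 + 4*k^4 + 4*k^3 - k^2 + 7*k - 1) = 6*k^5 - 7*k^4 - 6*k^3 + 2*k^2 - 9*k - 2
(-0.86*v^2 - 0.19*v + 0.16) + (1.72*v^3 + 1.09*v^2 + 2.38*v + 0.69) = 1.72*v^3 + 0.23*v^2 + 2.19*v + 0.85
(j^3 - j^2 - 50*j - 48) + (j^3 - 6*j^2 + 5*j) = 2*j^3 - 7*j^2 - 45*j - 48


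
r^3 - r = r*(r - 1)*(r + 1)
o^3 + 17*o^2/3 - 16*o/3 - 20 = (o - 2)*(o + 5/3)*(o + 6)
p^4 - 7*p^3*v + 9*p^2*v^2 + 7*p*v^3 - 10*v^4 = (p - 5*v)*(p - 2*v)*(p - v)*(p + v)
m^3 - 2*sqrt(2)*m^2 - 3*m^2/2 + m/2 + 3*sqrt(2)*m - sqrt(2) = (m - 1)*(m - 1/2)*(m - 2*sqrt(2))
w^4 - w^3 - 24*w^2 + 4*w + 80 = (w - 5)*(w - 2)*(w + 2)*(w + 4)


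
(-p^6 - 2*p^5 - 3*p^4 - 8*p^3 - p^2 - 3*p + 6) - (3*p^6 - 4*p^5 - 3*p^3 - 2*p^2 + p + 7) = -4*p^6 + 2*p^5 - 3*p^4 - 5*p^3 + p^2 - 4*p - 1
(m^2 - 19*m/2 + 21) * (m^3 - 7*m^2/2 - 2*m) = m^5 - 13*m^4 + 209*m^3/4 - 109*m^2/2 - 42*m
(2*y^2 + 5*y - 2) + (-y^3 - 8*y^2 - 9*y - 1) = -y^3 - 6*y^2 - 4*y - 3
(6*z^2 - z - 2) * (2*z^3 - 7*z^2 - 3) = 12*z^5 - 44*z^4 + 3*z^3 - 4*z^2 + 3*z + 6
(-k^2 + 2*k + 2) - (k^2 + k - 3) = -2*k^2 + k + 5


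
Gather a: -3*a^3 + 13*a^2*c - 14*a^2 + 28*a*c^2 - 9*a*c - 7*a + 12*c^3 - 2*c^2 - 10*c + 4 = -3*a^3 + a^2*(13*c - 14) + a*(28*c^2 - 9*c - 7) + 12*c^3 - 2*c^2 - 10*c + 4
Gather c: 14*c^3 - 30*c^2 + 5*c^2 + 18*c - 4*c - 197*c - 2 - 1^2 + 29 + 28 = 14*c^3 - 25*c^2 - 183*c + 54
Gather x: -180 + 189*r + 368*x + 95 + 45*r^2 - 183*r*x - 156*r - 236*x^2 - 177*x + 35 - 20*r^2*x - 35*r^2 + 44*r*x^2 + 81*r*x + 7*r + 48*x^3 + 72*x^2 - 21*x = 10*r^2 + 40*r + 48*x^3 + x^2*(44*r - 164) + x*(-20*r^2 - 102*r + 170) - 50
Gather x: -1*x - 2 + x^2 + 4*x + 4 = x^2 + 3*x + 2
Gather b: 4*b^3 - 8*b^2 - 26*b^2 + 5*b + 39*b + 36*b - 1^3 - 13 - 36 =4*b^3 - 34*b^2 + 80*b - 50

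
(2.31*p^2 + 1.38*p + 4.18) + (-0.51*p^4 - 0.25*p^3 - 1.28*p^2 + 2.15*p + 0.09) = -0.51*p^4 - 0.25*p^3 + 1.03*p^2 + 3.53*p + 4.27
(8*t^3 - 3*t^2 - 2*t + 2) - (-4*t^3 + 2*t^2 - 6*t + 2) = 12*t^3 - 5*t^2 + 4*t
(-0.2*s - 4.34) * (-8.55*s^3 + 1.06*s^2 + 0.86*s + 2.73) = 1.71*s^4 + 36.895*s^3 - 4.7724*s^2 - 4.2784*s - 11.8482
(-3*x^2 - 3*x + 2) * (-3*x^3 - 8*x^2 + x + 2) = 9*x^5 + 33*x^4 + 15*x^3 - 25*x^2 - 4*x + 4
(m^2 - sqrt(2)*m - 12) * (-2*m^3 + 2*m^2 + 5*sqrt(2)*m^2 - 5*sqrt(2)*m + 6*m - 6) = -2*m^5 + 2*m^4 + 7*sqrt(2)*m^4 - 7*sqrt(2)*m^3 + 20*m^3 - 66*sqrt(2)*m^2 - 20*m^2 - 72*m + 66*sqrt(2)*m + 72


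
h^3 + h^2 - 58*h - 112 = (h - 8)*(h + 2)*(h + 7)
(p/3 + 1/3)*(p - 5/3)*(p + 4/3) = p^3/3 + 2*p^2/9 - 23*p/27 - 20/27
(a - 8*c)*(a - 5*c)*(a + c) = a^3 - 12*a^2*c + 27*a*c^2 + 40*c^3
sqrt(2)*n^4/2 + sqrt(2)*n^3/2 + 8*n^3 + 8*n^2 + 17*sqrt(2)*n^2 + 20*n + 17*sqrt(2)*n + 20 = (n + 1)*(n + 2*sqrt(2))*(n + 5*sqrt(2))*(sqrt(2)*n/2 + 1)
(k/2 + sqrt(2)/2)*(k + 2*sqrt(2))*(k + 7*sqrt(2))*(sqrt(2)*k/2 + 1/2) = sqrt(2)*k^4/4 + 21*k^3/4 + 14*sqrt(2)*k^2 + 51*k/2 + 7*sqrt(2)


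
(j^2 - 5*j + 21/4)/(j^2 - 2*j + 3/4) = (2*j - 7)/(2*j - 1)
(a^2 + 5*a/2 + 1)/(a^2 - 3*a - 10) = (a + 1/2)/(a - 5)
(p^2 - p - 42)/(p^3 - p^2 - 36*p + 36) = (p - 7)/(p^2 - 7*p + 6)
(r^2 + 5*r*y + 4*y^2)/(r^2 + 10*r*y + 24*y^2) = (r + y)/(r + 6*y)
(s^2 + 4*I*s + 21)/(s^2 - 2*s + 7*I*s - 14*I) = (s - 3*I)/(s - 2)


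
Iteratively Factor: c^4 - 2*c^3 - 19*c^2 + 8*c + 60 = (c - 5)*(c^3 + 3*c^2 - 4*c - 12) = (c - 5)*(c + 2)*(c^2 + c - 6) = (c - 5)*(c + 2)*(c + 3)*(c - 2)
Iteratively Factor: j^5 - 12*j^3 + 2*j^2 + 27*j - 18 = (j - 1)*(j^4 + j^3 - 11*j^2 - 9*j + 18) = (j - 1)*(j + 2)*(j^3 - j^2 - 9*j + 9) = (j - 1)^2*(j + 2)*(j^2 - 9) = (j - 3)*(j - 1)^2*(j + 2)*(j + 3)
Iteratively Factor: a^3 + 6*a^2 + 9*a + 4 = (a + 1)*(a^2 + 5*a + 4) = (a + 1)^2*(a + 4)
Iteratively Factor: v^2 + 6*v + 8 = (v + 4)*(v + 2)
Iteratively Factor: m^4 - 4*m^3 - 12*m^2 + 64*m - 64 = (m - 4)*(m^3 - 12*m + 16) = (m - 4)*(m + 4)*(m^2 - 4*m + 4) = (m - 4)*(m - 2)*(m + 4)*(m - 2)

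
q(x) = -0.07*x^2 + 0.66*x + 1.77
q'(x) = 0.66 - 0.14*x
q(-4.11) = -2.13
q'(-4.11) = 1.24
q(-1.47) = 0.65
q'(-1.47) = 0.87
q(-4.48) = -2.59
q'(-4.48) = 1.29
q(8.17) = 2.49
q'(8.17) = -0.48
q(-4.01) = -2.00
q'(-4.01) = 1.22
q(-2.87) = -0.70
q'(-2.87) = 1.06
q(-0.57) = 1.37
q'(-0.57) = 0.74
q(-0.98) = 1.06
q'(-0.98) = 0.80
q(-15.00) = -23.88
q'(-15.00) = 2.76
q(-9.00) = -9.84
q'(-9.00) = 1.92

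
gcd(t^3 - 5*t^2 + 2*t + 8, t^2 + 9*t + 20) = 1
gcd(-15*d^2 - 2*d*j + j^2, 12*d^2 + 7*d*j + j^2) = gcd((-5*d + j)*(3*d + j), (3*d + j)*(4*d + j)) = 3*d + j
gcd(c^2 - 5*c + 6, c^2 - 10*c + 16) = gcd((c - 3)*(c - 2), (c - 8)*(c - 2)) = c - 2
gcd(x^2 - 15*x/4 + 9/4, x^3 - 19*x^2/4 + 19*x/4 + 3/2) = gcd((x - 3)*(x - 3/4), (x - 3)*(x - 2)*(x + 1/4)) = x - 3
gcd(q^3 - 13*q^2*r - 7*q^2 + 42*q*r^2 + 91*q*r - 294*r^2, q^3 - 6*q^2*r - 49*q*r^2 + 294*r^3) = q^2 - 13*q*r + 42*r^2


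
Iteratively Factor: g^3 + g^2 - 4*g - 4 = (g - 2)*(g^2 + 3*g + 2) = (g - 2)*(g + 1)*(g + 2)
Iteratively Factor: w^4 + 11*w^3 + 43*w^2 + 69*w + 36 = (w + 3)*(w^3 + 8*w^2 + 19*w + 12) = (w + 1)*(w + 3)*(w^2 + 7*w + 12) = (w + 1)*(w + 3)^2*(w + 4)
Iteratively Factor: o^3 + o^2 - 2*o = (o + 2)*(o^2 - o) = o*(o + 2)*(o - 1)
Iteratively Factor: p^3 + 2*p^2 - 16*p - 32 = (p - 4)*(p^2 + 6*p + 8) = (p - 4)*(p + 2)*(p + 4)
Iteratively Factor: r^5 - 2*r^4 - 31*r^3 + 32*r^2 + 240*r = (r + 3)*(r^4 - 5*r^3 - 16*r^2 + 80*r) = (r - 4)*(r + 3)*(r^3 - r^2 - 20*r) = (r - 5)*(r - 4)*(r + 3)*(r^2 + 4*r) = (r - 5)*(r - 4)*(r + 3)*(r + 4)*(r)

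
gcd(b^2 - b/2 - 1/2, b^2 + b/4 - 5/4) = b - 1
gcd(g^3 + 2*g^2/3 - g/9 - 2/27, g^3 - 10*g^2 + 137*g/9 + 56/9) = g + 1/3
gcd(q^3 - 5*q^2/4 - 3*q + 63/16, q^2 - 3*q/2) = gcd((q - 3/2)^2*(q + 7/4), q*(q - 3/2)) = q - 3/2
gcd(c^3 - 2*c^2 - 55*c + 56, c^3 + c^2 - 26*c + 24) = c - 1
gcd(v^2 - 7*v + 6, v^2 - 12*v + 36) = v - 6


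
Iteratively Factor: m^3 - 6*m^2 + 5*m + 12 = (m - 3)*(m^2 - 3*m - 4) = (m - 4)*(m - 3)*(m + 1)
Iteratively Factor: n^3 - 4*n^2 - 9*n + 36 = (n - 3)*(n^2 - n - 12) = (n - 3)*(n + 3)*(n - 4)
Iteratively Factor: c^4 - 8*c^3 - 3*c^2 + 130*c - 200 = (c + 4)*(c^3 - 12*c^2 + 45*c - 50) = (c - 2)*(c + 4)*(c^2 - 10*c + 25) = (c - 5)*(c - 2)*(c + 4)*(c - 5)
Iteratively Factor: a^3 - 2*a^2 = (a)*(a^2 - 2*a) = a*(a - 2)*(a)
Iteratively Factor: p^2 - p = (p - 1)*(p)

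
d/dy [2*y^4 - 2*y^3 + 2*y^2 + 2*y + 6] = 8*y^3 - 6*y^2 + 4*y + 2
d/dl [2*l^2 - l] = 4*l - 1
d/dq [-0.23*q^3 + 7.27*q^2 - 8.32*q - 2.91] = -0.69*q^2 + 14.54*q - 8.32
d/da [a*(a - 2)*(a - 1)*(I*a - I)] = I*(4*a^3 - 12*a^2 + 10*a - 2)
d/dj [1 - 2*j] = -2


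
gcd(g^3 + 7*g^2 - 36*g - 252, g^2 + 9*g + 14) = g + 7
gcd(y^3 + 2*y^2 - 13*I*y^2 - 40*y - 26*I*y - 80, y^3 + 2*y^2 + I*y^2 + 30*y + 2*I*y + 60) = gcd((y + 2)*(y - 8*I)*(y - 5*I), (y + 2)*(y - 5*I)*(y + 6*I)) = y^2 + y*(2 - 5*I) - 10*I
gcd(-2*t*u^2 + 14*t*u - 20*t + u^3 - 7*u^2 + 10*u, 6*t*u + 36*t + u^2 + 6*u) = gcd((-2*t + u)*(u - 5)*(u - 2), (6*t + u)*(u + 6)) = 1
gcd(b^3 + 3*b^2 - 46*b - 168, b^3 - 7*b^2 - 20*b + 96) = b + 4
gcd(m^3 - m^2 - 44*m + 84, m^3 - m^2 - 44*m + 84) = m^3 - m^2 - 44*m + 84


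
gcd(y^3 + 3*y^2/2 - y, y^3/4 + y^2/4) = y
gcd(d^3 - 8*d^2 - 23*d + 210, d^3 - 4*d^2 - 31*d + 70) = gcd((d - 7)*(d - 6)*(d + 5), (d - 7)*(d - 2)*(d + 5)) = d^2 - 2*d - 35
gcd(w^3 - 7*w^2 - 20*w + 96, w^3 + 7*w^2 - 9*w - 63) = w - 3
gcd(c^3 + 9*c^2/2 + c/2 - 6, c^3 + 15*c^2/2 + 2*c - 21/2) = c^2 + c/2 - 3/2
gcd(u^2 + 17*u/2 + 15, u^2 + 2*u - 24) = u + 6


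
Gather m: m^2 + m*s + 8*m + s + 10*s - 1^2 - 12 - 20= m^2 + m*(s + 8) + 11*s - 33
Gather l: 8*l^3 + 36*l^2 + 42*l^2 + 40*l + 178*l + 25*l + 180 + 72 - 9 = 8*l^3 + 78*l^2 + 243*l + 243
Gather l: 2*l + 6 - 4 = 2*l + 2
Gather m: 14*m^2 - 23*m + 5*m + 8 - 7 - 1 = 14*m^2 - 18*m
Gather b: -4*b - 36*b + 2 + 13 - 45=-40*b - 30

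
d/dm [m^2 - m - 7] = 2*m - 1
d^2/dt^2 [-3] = 0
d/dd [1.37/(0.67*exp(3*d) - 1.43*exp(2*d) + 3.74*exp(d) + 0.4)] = (-2.7537*exp(2*d) + 3.9182*exp(d) - 5.1238)*exp(d)/(0.67*exp(3*d) - 1.43*exp(2*d) + 3.74*exp(d) + 0.4)^2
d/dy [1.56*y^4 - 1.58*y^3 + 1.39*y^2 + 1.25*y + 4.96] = 6.24*y^3 - 4.74*y^2 + 2.78*y + 1.25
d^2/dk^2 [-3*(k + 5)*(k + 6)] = -6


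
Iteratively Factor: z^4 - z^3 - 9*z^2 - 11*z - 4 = (z + 1)*(z^3 - 2*z^2 - 7*z - 4) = (z - 4)*(z + 1)*(z^2 + 2*z + 1) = (z - 4)*(z + 1)^2*(z + 1)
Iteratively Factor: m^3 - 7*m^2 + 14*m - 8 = (m - 1)*(m^2 - 6*m + 8) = (m - 4)*(m - 1)*(m - 2)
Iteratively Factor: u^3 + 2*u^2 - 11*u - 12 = (u + 1)*(u^2 + u - 12) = (u - 3)*(u + 1)*(u + 4)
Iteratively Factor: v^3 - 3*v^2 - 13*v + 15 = (v + 3)*(v^2 - 6*v + 5) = (v - 5)*(v + 3)*(v - 1)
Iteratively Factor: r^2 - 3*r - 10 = (r - 5)*(r + 2)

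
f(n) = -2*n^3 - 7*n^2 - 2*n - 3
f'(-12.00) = -698.00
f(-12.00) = 2469.00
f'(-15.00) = -1142.00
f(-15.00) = 5202.00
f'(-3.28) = -20.63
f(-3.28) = -1.17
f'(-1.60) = 5.04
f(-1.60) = -9.53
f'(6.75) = -369.88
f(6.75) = -950.53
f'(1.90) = -50.26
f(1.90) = -45.79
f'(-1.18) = 6.17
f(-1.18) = -7.10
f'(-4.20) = -49.04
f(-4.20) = 30.10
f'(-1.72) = 4.33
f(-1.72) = -10.09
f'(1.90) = -50.26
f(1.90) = -45.79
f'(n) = -6*n^2 - 14*n - 2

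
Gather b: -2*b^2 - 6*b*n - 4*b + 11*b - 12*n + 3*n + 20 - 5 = -2*b^2 + b*(7 - 6*n) - 9*n + 15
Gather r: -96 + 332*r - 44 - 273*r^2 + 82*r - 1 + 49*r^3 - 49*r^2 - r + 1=49*r^3 - 322*r^2 + 413*r - 140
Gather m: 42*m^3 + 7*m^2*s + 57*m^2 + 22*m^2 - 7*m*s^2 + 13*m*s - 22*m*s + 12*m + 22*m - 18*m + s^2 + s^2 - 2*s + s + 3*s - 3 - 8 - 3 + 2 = 42*m^3 + m^2*(7*s + 79) + m*(-7*s^2 - 9*s + 16) + 2*s^2 + 2*s - 12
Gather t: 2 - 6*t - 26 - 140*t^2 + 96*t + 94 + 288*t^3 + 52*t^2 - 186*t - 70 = 288*t^3 - 88*t^2 - 96*t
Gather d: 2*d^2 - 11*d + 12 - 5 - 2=2*d^2 - 11*d + 5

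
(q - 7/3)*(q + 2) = q^2 - q/3 - 14/3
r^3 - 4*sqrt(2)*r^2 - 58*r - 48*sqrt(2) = (r - 8*sqrt(2))*(r + sqrt(2))*(r + 3*sqrt(2))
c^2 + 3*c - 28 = (c - 4)*(c + 7)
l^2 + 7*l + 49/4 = (l + 7/2)^2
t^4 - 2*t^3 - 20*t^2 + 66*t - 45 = (t - 3)^2*(t - 1)*(t + 5)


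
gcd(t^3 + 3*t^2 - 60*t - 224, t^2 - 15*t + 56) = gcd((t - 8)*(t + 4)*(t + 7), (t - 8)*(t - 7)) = t - 8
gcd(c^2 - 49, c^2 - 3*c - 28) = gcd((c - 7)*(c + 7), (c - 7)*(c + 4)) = c - 7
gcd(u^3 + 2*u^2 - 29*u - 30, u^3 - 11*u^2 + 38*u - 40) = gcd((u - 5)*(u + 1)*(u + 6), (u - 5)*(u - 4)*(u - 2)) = u - 5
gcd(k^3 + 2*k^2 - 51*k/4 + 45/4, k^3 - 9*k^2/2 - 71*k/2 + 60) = k^2 + 7*k/2 - 15/2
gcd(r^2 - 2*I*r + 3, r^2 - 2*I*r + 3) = r^2 - 2*I*r + 3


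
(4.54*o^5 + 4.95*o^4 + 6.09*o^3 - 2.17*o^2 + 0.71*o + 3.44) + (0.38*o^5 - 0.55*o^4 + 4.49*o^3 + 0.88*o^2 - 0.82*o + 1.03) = 4.92*o^5 + 4.4*o^4 + 10.58*o^3 - 1.29*o^2 - 0.11*o + 4.47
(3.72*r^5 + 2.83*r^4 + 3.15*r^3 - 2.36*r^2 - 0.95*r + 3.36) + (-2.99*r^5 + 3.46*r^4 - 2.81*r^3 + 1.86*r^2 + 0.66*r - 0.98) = 0.73*r^5 + 6.29*r^4 + 0.34*r^3 - 0.5*r^2 - 0.29*r + 2.38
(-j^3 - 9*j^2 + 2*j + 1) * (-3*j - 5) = 3*j^4 + 32*j^3 + 39*j^2 - 13*j - 5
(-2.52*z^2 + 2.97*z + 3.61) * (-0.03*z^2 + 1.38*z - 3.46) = 0.0756*z^4 - 3.5667*z^3 + 12.7095*z^2 - 5.2944*z - 12.4906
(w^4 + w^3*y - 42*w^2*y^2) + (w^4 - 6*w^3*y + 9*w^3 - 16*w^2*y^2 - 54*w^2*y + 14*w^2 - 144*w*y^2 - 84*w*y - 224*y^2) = 2*w^4 - 5*w^3*y + 9*w^3 - 58*w^2*y^2 - 54*w^2*y + 14*w^2 - 144*w*y^2 - 84*w*y - 224*y^2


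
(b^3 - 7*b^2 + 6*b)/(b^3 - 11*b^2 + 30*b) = (b - 1)/(b - 5)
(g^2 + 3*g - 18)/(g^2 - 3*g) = (g + 6)/g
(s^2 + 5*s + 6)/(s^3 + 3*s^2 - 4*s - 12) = 1/(s - 2)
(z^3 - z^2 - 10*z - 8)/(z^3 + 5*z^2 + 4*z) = (z^2 - 2*z - 8)/(z*(z + 4))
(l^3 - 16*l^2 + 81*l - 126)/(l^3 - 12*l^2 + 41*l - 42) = (l - 6)/(l - 2)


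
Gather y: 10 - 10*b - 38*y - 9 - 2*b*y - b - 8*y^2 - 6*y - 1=-11*b - 8*y^2 + y*(-2*b - 44)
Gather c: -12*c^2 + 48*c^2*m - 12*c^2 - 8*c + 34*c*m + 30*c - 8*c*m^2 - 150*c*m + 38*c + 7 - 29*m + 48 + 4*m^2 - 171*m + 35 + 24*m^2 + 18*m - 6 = c^2*(48*m - 24) + c*(-8*m^2 - 116*m + 60) + 28*m^2 - 182*m + 84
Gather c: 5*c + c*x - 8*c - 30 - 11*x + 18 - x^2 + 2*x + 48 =c*(x - 3) - x^2 - 9*x + 36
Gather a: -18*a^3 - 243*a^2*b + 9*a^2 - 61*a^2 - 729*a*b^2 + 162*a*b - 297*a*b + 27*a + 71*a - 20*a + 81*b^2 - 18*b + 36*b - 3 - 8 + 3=-18*a^3 + a^2*(-243*b - 52) + a*(-729*b^2 - 135*b + 78) + 81*b^2 + 18*b - 8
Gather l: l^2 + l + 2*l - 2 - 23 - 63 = l^2 + 3*l - 88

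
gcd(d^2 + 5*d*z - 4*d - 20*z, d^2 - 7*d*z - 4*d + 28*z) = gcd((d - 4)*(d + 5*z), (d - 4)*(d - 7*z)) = d - 4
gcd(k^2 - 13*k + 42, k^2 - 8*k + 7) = k - 7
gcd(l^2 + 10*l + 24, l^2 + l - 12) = l + 4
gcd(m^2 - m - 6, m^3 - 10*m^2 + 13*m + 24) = m - 3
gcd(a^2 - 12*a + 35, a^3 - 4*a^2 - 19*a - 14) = a - 7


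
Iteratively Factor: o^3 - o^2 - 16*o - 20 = (o + 2)*(o^2 - 3*o - 10) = (o + 2)^2*(o - 5)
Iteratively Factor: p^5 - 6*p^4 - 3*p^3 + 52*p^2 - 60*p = (p - 2)*(p^4 - 4*p^3 - 11*p^2 + 30*p) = (p - 2)^2*(p^3 - 2*p^2 - 15*p) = (p - 5)*(p - 2)^2*(p^2 + 3*p) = (p - 5)*(p - 2)^2*(p + 3)*(p)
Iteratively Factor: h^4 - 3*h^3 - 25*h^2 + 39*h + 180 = (h + 3)*(h^3 - 6*h^2 - 7*h + 60) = (h - 5)*(h + 3)*(h^2 - h - 12) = (h - 5)*(h + 3)^2*(h - 4)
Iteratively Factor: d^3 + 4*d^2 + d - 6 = (d - 1)*(d^2 + 5*d + 6) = (d - 1)*(d + 2)*(d + 3)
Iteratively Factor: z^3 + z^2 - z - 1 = (z - 1)*(z^2 + 2*z + 1) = (z - 1)*(z + 1)*(z + 1)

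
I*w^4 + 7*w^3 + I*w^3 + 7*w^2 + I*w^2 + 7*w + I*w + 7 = (w + 1)*(w - 7*I)*(w + I)*(I*w + 1)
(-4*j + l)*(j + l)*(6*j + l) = -24*j^3 - 22*j^2*l + 3*j*l^2 + l^3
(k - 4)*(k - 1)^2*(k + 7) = k^4 + k^3 - 33*k^2 + 59*k - 28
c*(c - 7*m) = c^2 - 7*c*m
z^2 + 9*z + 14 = (z + 2)*(z + 7)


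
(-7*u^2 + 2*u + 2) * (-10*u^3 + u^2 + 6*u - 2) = 70*u^5 - 27*u^4 - 60*u^3 + 28*u^2 + 8*u - 4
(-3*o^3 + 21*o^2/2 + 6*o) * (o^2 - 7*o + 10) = -3*o^5 + 63*o^4/2 - 195*o^3/2 + 63*o^2 + 60*o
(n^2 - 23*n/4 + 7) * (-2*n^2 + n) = -2*n^4 + 25*n^3/2 - 79*n^2/4 + 7*n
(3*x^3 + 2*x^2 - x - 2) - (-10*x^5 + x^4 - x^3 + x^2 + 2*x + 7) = 10*x^5 - x^4 + 4*x^3 + x^2 - 3*x - 9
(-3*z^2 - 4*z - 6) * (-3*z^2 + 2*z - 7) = 9*z^4 + 6*z^3 + 31*z^2 + 16*z + 42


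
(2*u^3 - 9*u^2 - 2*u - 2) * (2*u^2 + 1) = 4*u^5 - 18*u^4 - 2*u^3 - 13*u^2 - 2*u - 2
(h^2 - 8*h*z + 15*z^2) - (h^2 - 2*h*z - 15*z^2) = -6*h*z + 30*z^2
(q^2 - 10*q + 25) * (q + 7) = q^3 - 3*q^2 - 45*q + 175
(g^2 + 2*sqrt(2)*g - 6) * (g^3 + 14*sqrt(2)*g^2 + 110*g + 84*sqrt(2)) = g^5 + 16*sqrt(2)*g^4 + 160*g^3 + 220*sqrt(2)*g^2 - 324*g - 504*sqrt(2)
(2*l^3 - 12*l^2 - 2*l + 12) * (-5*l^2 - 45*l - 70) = -10*l^5 - 30*l^4 + 410*l^3 + 870*l^2 - 400*l - 840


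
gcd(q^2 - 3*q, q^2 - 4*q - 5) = 1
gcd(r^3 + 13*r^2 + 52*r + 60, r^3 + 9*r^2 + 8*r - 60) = r^2 + 11*r + 30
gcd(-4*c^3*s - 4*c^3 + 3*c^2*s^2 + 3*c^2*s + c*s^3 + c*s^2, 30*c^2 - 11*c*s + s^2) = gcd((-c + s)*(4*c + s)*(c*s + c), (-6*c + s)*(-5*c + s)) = 1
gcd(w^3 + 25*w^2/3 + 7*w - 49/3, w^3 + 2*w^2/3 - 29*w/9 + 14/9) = w^2 + 4*w/3 - 7/3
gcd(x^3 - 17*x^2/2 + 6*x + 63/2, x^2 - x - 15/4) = x + 3/2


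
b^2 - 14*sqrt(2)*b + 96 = (b - 8*sqrt(2))*(b - 6*sqrt(2))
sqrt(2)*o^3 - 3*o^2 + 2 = (o - sqrt(2))^2*(sqrt(2)*o + 1)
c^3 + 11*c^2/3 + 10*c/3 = c*(c + 5/3)*(c + 2)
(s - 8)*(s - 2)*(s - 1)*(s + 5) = s^4 - 6*s^3 - 29*s^2 + 114*s - 80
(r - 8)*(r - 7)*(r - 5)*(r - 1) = r^4 - 21*r^3 + 151*r^2 - 411*r + 280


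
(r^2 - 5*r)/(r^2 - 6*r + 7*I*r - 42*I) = r*(r - 5)/(r^2 + r*(-6 + 7*I) - 42*I)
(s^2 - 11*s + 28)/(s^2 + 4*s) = (s^2 - 11*s + 28)/(s*(s + 4))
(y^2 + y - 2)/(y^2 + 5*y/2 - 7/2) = 2*(y + 2)/(2*y + 7)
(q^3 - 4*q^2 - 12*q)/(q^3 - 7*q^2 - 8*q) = (-q^2 + 4*q + 12)/(-q^2 + 7*q + 8)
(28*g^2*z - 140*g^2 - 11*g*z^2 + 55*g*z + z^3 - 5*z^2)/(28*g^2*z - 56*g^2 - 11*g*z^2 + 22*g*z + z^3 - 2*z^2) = (z - 5)/(z - 2)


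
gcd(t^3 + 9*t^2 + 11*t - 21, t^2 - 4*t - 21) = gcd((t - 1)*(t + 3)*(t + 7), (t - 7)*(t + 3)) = t + 3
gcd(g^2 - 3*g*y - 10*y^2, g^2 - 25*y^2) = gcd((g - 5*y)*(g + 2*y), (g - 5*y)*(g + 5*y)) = -g + 5*y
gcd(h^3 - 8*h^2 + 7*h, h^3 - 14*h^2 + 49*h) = h^2 - 7*h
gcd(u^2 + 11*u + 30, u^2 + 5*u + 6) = 1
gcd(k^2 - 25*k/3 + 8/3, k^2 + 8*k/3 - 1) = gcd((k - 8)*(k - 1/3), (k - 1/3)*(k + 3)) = k - 1/3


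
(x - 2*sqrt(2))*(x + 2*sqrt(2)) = x^2 - 8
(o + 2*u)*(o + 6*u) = o^2 + 8*o*u + 12*u^2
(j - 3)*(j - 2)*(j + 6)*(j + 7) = j^4 + 8*j^3 - 17*j^2 - 132*j + 252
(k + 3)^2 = k^2 + 6*k + 9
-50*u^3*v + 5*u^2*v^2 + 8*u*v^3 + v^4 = v*(-2*u + v)*(5*u + v)^2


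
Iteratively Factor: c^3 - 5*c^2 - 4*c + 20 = (c - 2)*(c^2 - 3*c - 10) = (c - 5)*(c - 2)*(c + 2)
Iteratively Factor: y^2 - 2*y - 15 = (y + 3)*(y - 5)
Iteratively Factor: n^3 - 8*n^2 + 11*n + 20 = (n - 4)*(n^2 - 4*n - 5) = (n - 4)*(n + 1)*(n - 5)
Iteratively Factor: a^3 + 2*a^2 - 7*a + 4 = (a - 1)*(a^2 + 3*a - 4) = (a - 1)*(a + 4)*(a - 1)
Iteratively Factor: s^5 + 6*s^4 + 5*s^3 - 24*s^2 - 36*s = (s + 3)*(s^4 + 3*s^3 - 4*s^2 - 12*s) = (s - 2)*(s + 3)*(s^3 + 5*s^2 + 6*s) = (s - 2)*(s + 3)^2*(s^2 + 2*s) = s*(s - 2)*(s + 3)^2*(s + 2)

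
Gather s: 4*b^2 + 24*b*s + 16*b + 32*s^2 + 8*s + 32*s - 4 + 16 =4*b^2 + 16*b + 32*s^2 + s*(24*b + 40) + 12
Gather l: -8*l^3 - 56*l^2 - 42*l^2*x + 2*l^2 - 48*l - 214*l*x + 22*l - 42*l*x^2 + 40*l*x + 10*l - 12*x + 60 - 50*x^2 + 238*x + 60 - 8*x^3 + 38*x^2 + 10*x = -8*l^3 + l^2*(-42*x - 54) + l*(-42*x^2 - 174*x - 16) - 8*x^3 - 12*x^2 + 236*x + 120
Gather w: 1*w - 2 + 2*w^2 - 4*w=2*w^2 - 3*w - 2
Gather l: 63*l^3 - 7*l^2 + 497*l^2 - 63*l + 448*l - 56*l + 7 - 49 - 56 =63*l^3 + 490*l^2 + 329*l - 98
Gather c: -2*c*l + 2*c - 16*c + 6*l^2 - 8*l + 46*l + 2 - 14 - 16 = c*(-2*l - 14) + 6*l^2 + 38*l - 28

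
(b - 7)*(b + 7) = b^2 - 49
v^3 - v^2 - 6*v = v*(v - 3)*(v + 2)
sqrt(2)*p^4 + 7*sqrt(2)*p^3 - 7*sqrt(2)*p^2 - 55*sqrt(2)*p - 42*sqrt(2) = (p - 3)*(p + 2)*(p + 7)*(sqrt(2)*p + sqrt(2))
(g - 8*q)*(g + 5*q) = g^2 - 3*g*q - 40*q^2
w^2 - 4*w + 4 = (w - 2)^2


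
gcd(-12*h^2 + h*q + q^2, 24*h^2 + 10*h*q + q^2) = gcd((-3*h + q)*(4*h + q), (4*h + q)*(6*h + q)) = 4*h + q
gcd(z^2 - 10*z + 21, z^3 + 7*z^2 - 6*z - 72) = z - 3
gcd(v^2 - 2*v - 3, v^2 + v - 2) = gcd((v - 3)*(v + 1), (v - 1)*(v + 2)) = 1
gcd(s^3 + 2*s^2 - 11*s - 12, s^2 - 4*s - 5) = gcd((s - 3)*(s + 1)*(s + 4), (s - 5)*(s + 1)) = s + 1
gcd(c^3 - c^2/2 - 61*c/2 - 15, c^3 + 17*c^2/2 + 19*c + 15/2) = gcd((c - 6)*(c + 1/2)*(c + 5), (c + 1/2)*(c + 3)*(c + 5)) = c^2 + 11*c/2 + 5/2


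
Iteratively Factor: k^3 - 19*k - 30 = (k + 2)*(k^2 - 2*k - 15) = (k - 5)*(k + 2)*(k + 3)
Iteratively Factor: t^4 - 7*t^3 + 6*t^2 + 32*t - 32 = (t - 1)*(t^3 - 6*t^2 + 32) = (t - 4)*(t - 1)*(t^2 - 2*t - 8) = (t - 4)^2*(t - 1)*(t + 2)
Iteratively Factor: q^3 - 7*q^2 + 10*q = (q - 2)*(q^2 - 5*q) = q*(q - 2)*(q - 5)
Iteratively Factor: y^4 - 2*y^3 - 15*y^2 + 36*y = (y)*(y^3 - 2*y^2 - 15*y + 36) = y*(y - 3)*(y^2 + y - 12) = y*(y - 3)*(y + 4)*(y - 3)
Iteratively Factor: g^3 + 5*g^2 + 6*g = (g + 3)*(g^2 + 2*g) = g*(g + 3)*(g + 2)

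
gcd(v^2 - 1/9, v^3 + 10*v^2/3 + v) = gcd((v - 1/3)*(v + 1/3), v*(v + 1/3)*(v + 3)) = v + 1/3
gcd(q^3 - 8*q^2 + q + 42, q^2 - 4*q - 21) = q - 7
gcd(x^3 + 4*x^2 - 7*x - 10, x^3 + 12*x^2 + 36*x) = 1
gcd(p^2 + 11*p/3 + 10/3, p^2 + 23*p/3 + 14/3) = 1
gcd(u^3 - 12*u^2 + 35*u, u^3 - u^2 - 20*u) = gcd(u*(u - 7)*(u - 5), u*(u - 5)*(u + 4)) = u^2 - 5*u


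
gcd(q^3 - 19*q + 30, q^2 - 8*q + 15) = q - 3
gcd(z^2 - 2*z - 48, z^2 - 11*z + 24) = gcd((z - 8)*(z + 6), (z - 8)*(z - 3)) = z - 8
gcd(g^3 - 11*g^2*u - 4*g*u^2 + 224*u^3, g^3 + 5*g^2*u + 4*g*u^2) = g + 4*u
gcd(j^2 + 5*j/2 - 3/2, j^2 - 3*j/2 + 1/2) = j - 1/2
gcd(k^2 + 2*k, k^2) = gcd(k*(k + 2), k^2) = k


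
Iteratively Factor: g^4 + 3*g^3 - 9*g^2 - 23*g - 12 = (g + 1)*(g^3 + 2*g^2 - 11*g - 12) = (g + 1)^2*(g^2 + g - 12) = (g - 3)*(g + 1)^2*(g + 4)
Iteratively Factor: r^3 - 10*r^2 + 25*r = (r - 5)*(r^2 - 5*r) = (r - 5)^2*(r)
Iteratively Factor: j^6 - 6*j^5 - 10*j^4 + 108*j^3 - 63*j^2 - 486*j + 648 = (j - 2)*(j^5 - 4*j^4 - 18*j^3 + 72*j^2 + 81*j - 324) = (j - 2)*(j + 3)*(j^4 - 7*j^3 + 3*j^2 + 63*j - 108) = (j - 3)*(j - 2)*(j + 3)*(j^3 - 4*j^2 - 9*j + 36) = (j - 4)*(j - 3)*(j - 2)*(j + 3)*(j^2 - 9) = (j - 4)*(j - 3)*(j - 2)*(j + 3)^2*(j - 3)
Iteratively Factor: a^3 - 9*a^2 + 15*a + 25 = (a - 5)*(a^2 - 4*a - 5) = (a - 5)*(a + 1)*(a - 5)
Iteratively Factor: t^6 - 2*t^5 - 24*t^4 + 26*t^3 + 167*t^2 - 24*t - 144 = (t + 3)*(t^5 - 5*t^4 - 9*t^3 + 53*t^2 + 8*t - 48) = (t - 4)*(t + 3)*(t^4 - t^3 - 13*t^2 + t + 12) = (t - 4)^2*(t + 3)*(t^3 + 3*t^2 - t - 3) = (t - 4)^2*(t + 1)*(t + 3)*(t^2 + 2*t - 3) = (t - 4)^2*(t + 1)*(t + 3)^2*(t - 1)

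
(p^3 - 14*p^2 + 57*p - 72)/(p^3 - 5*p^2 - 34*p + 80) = (p^2 - 6*p + 9)/(p^2 + 3*p - 10)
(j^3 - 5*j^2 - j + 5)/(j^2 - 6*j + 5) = j + 1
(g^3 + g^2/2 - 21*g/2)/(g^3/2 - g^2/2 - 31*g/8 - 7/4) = 4*g*(-2*g^2 - g + 21)/(-4*g^3 + 4*g^2 + 31*g + 14)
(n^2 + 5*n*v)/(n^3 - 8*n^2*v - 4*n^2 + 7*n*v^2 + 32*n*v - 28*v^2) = n*(n + 5*v)/(n^3 - 8*n^2*v - 4*n^2 + 7*n*v^2 + 32*n*v - 28*v^2)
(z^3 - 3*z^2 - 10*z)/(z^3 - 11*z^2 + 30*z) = (z + 2)/(z - 6)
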